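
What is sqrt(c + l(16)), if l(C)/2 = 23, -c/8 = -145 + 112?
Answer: sqrt(310) ≈ 17.607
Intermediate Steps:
c = 264 (c = -8*(-145 + 112) = -8*(-33) = 264)
l(C) = 46 (l(C) = 2*23 = 46)
sqrt(c + l(16)) = sqrt(264 + 46) = sqrt(310)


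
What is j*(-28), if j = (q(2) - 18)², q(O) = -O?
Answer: -11200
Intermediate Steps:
j = 400 (j = (-1*2 - 18)² = (-2 - 18)² = (-20)² = 400)
j*(-28) = 400*(-28) = -11200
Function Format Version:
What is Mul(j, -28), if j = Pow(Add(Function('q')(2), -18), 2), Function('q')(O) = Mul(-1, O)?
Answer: -11200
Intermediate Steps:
j = 400 (j = Pow(Add(Mul(-1, 2), -18), 2) = Pow(Add(-2, -18), 2) = Pow(-20, 2) = 400)
Mul(j, -28) = Mul(400, -28) = -11200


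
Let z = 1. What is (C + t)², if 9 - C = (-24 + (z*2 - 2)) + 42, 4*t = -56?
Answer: 529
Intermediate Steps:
t = -14 (t = (¼)*(-56) = -14)
C = -9 (C = 9 - ((-24 + (1*2 - 2)) + 42) = 9 - ((-24 + (2 - 2)) + 42) = 9 - ((-24 + 0) + 42) = 9 - (-24 + 42) = 9 - 1*18 = 9 - 18 = -9)
(C + t)² = (-9 - 14)² = (-23)² = 529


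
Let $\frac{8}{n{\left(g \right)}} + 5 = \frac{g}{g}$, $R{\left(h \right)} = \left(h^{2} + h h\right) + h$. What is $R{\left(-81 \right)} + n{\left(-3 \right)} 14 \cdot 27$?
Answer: $12285$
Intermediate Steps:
$R{\left(h \right)} = h + 2 h^{2}$ ($R{\left(h \right)} = \left(h^{2} + h^{2}\right) + h = 2 h^{2} + h = h + 2 h^{2}$)
$n{\left(g \right)} = -2$ ($n{\left(g \right)} = \frac{8}{-5 + \frac{g}{g}} = \frac{8}{-5 + 1} = \frac{8}{-4} = 8 \left(- \frac{1}{4}\right) = -2$)
$R{\left(-81 \right)} + n{\left(-3 \right)} 14 \cdot 27 = - 81 \left(1 + 2 \left(-81\right)\right) + \left(-2\right) 14 \cdot 27 = - 81 \left(1 - 162\right) - 756 = \left(-81\right) \left(-161\right) - 756 = 13041 - 756 = 12285$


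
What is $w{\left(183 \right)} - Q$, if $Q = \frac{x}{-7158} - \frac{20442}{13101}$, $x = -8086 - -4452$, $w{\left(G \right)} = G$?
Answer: $\frac{2876649686}{15629493} \approx 184.05$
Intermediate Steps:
$x = -3634$ ($x = -8086 + 4452 = -3634$)
$Q = - \frac{16452467}{15629493}$ ($Q = - \frac{3634}{-7158} - \frac{20442}{13101} = \left(-3634\right) \left(- \frac{1}{7158}\right) - \frac{6814}{4367} = \frac{1817}{3579} - \frac{6814}{4367} = - \frac{16452467}{15629493} \approx -1.0527$)
$w{\left(183 \right)} - Q = 183 - - \frac{16452467}{15629493} = 183 + \frac{16452467}{15629493} = \frac{2876649686}{15629493}$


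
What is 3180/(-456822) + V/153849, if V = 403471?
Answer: 3404170173/1301511257 ≈ 2.6156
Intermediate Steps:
3180/(-456822) + V/153849 = 3180/(-456822) + 403471/153849 = 3180*(-1/456822) + 403471*(1/153849) = -530/76137 + 403471/153849 = 3404170173/1301511257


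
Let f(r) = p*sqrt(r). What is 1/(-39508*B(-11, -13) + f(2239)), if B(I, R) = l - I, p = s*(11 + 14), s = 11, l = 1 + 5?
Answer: -671636/450925592121 - 275*sqrt(2239)/450925592121 ≈ -1.5183e-6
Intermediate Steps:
l = 6
p = 275 (p = 11*(11 + 14) = 11*25 = 275)
f(r) = 275*sqrt(r)
B(I, R) = 6 - I
1/(-39508*B(-11, -13) + f(2239)) = 1/(-39508*(6 - 1*(-11)) + 275*sqrt(2239)) = 1/(-39508*(6 + 11) + 275*sqrt(2239)) = 1/(-39508*17 + 275*sqrt(2239)) = 1/(-671636 + 275*sqrt(2239))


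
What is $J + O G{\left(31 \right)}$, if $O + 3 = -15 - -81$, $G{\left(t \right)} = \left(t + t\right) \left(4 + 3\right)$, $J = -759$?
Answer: $26583$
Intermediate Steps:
$G{\left(t \right)} = 14 t$ ($G{\left(t \right)} = 2 t 7 = 14 t$)
$O = 63$ ($O = -3 - -66 = -3 + \left(-15 + 81\right) = -3 + 66 = 63$)
$J + O G{\left(31 \right)} = -759 + 63 \cdot 14 \cdot 31 = -759 + 63 \cdot 434 = -759 + 27342 = 26583$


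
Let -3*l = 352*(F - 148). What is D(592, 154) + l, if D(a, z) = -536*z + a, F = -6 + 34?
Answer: -67872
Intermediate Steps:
F = 28
D(a, z) = a - 536*z
l = 14080 (l = -352*(28 - 148)/3 = -352*(-120)/3 = -1/3*(-42240) = 14080)
D(592, 154) + l = (592 - 536*154) + 14080 = (592 - 82544) + 14080 = -81952 + 14080 = -67872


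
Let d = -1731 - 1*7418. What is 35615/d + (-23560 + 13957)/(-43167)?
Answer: -483178286/131644961 ≈ -3.6703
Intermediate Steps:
d = -9149 (d = -1731 - 7418 = -9149)
35615/d + (-23560 + 13957)/(-43167) = 35615/(-9149) + (-23560 + 13957)/(-43167) = 35615*(-1/9149) - 9603*(-1/43167) = -35615/9149 + 3201/14389 = -483178286/131644961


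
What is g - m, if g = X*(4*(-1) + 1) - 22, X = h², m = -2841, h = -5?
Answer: 2744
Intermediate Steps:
X = 25 (X = (-5)² = 25)
g = -97 (g = 25*(4*(-1) + 1) - 22 = 25*(-4 + 1) - 22 = 25*(-3) - 22 = -75 - 22 = -97)
g - m = -97 - 1*(-2841) = -97 + 2841 = 2744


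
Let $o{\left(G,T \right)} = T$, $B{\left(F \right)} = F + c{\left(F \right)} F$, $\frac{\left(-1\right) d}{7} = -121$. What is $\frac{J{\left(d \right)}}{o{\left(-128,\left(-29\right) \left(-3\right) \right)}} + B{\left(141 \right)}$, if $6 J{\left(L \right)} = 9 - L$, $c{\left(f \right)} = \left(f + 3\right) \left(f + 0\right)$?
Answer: $\frac{747243886}{261} \approx 2.863 \cdot 10^{6}$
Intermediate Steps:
$d = 847$ ($d = \left(-7\right) \left(-121\right) = 847$)
$c{\left(f \right)} = f \left(3 + f\right)$ ($c{\left(f \right)} = \left(3 + f\right) f = f \left(3 + f\right)$)
$J{\left(L \right)} = \frac{3}{2} - \frac{L}{6}$ ($J{\left(L \right)} = \frac{9 - L}{6} = \frac{3}{2} - \frac{L}{6}$)
$B{\left(F \right)} = F + F^{2} \left(3 + F\right)$ ($B{\left(F \right)} = F + F \left(3 + F\right) F = F + F^{2} \left(3 + F\right)$)
$\frac{J{\left(d \right)}}{o{\left(-128,\left(-29\right) \left(-3\right) \right)}} + B{\left(141 \right)} = \frac{\frac{3}{2} - \frac{847}{6}}{\left(-29\right) \left(-3\right)} + 141 \left(1 + 141 \left(3 + 141\right)\right) = \frac{\frac{3}{2} - \frac{847}{6}}{87} + 141 \left(1 + 141 \cdot 144\right) = \left(- \frac{419}{3}\right) \frac{1}{87} + 141 \left(1 + 20304\right) = - \frac{419}{261} + 141 \cdot 20305 = - \frac{419}{261} + 2863005 = \frac{747243886}{261}$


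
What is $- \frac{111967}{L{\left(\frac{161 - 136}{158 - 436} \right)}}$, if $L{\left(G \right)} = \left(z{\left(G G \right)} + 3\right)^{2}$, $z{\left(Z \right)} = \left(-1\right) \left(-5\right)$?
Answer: $- \frac{111967}{64} \approx -1749.5$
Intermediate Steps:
$z{\left(Z \right)} = 5$
$L{\left(G \right)} = 64$ ($L{\left(G \right)} = \left(5 + 3\right)^{2} = 8^{2} = 64$)
$- \frac{111967}{L{\left(\frac{161 - 136}{158 - 436} \right)}} = - \frac{111967}{64}$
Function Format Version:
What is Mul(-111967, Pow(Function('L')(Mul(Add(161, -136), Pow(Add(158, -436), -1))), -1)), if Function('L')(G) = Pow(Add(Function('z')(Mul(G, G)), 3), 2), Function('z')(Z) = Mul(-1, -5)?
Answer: Rational(-111967, 64) ≈ -1749.5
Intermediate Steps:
Function('z')(Z) = 5
Function('L')(G) = 64 (Function('L')(G) = Pow(Add(5, 3), 2) = Pow(8, 2) = 64)
Mul(-111967, Pow(Function('L')(Mul(Add(161, -136), Pow(Add(158, -436), -1))), -1)) = Mul(-111967, Pow(64, -1)) = Mul(-111967, Rational(1, 64)) = Rational(-111967, 64)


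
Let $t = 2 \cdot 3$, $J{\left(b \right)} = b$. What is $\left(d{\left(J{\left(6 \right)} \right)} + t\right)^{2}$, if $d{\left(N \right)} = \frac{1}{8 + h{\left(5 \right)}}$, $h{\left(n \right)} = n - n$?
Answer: $\frac{2401}{64} \approx 37.516$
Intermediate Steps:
$h{\left(n \right)} = 0$
$t = 6$
$d{\left(N \right)} = \frac{1}{8}$ ($d{\left(N \right)} = \frac{1}{8 + 0} = \frac{1}{8}$)
$\left(d{\left(J{\left(6 \right)} \right)} + t\right)^{2} = \left(\frac{1}{8} + 6\right)^{2} = \left(\frac{49}{8}\right)^{2} = \frac{2401}{64}$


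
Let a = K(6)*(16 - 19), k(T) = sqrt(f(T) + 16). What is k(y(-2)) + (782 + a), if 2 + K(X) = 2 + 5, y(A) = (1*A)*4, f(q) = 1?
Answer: 767 + sqrt(17) ≈ 771.12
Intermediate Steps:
y(A) = 4*A (y(A) = A*4 = 4*A)
K(X) = 5 (K(X) = -2 + (2 + 5) = -2 + 7 = 5)
k(T) = sqrt(17) (k(T) = sqrt(1 + 16) = sqrt(17))
a = -15 (a = 5*(16 - 19) = 5*(-3) = -15)
k(y(-2)) + (782 + a) = sqrt(17) + (782 - 15) = sqrt(17) + 767 = 767 + sqrt(17)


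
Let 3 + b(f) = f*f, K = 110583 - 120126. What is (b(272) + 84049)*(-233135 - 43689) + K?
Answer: -43746506263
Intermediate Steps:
K = -9543
b(f) = -3 + f² (b(f) = -3 + f*f = -3 + f²)
(b(272) + 84049)*(-233135 - 43689) + K = ((-3 + 272²) + 84049)*(-233135 - 43689) - 9543 = ((-3 + 73984) + 84049)*(-276824) - 9543 = (73981 + 84049)*(-276824) - 9543 = 158030*(-276824) - 9543 = -43746496720 - 9543 = -43746506263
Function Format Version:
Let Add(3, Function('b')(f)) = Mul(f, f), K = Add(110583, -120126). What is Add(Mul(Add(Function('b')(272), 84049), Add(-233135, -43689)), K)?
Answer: -43746506263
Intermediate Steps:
K = -9543
Function('b')(f) = Add(-3, Pow(f, 2)) (Function('b')(f) = Add(-3, Mul(f, f)) = Add(-3, Pow(f, 2)))
Add(Mul(Add(Function('b')(272), 84049), Add(-233135, -43689)), K) = Add(Mul(Add(Add(-3, Pow(272, 2)), 84049), Add(-233135, -43689)), -9543) = Add(Mul(Add(Add(-3, 73984), 84049), -276824), -9543) = Add(Mul(Add(73981, 84049), -276824), -9543) = Add(Mul(158030, -276824), -9543) = Add(-43746496720, -9543) = -43746506263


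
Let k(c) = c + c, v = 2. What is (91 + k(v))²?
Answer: 9025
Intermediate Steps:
k(c) = 2*c
(91 + k(v))² = (91 + 2*2)² = (91 + 4)² = 95² = 9025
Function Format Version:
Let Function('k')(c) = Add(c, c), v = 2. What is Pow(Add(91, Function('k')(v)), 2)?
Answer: 9025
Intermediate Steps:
Function('k')(c) = Mul(2, c)
Pow(Add(91, Function('k')(v)), 2) = Pow(Add(91, Mul(2, 2)), 2) = Pow(Add(91, 4), 2) = Pow(95, 2) = 9025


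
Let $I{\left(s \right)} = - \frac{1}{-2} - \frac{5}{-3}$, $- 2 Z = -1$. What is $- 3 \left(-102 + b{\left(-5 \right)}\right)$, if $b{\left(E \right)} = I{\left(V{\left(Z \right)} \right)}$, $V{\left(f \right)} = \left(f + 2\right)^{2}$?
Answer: $\frac{599}{2} \approx 299.5$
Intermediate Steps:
$Z = \frac{1}{2}$ ($Z = \left(- \frac{1}{2}\right) \left(-1\right) = \frac{1}{2} \approx 0.5$)
$V{\left(f \right)} = \left(2 + f\right)^{2}$
$I{\left(s \right)} = \frac{13}{6}$ ($I{\left(s \right)} = \left(-1\right) \left(- \frac{1}{2}\right) - - \frac{5}{3} = \frac{1}{2} + \frac{5}{3} = \frac{13}{6}$)
$b{\left(E \right)} = \frac{13}{6}$
$- 3 \left(-102 + b{\left(-5 \right)}\right) = - 3 \left(-102 + \frac{13}{6}\right) = \left(-3\right) \left(- \frac{599}{6}\right) = \frac{599}{2}$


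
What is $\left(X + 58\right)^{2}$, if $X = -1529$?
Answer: $2163841$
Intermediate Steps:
$\left(X + 58\right)^{2} = \left(-1529 + 58\right)^{2} = \left(-1471\right)^{2} = 2163841$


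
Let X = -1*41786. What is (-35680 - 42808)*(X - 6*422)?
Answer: 3478431184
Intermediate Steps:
X = -41786
(-35680 - 42808)*(X - 6*422) = (-35680 - 42808)*(-41786 - 6*422) = -78488*(-41786 - 2532) = -78488*(-44318) = 3478431184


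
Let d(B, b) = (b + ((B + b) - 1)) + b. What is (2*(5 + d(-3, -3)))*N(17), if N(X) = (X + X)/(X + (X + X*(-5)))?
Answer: 32/3 ≈ 10.667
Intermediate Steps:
N(X) = -⅔ (N(X) = (2*X)/(X + (X - 5*X)) = (2*X)/(X - 4*X) = (2*X)/((-3*X)) = (2*X)*(-1/(3*X)) = -⅔)
d(B, b) = -1 + B + 3*b (d(B, b) = (b + (-1 + B + b)) + b = (-1 + B + 2*b) + b = -1 + B + 3*b)
(2*(5 + d(-3, -3)))*N(17) = (2*(5 + (-1 - 3 + 3*(-3))))*(-⅔) = (2*(5 + (-1 - 3 - 9)))*(-⅔) = (2*(5 - 13))*(-⅔) = (2*(-8))*(-⅔) = -16*(-⅔) = 32/3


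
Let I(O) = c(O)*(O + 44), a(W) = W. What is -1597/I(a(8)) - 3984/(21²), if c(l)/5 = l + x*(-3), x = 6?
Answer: -3218041/382200 ≈ -8.4198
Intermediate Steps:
c(l) = -90 + 5*l (c(l) = 5*(l + 6*(-3)) = 5*(l - 18) = 5*(-18 + l) = -90 + 5*l)
I(O) = (-90 + 5*O)*(44 + O) (I(O) = (-90 + 5*O)*(O + 44) = (-90 + 5*O)*(44 + O))
-1597/I(a(8)) - 3984/(21²) = -1597*1/(5*(-18 + 8)*(44 + 8)) - 3984/(21²) = -1597/(5*(-10)*52) - 3984/441 = -1597/(-2600) - 3984*1/441 = -1597*(-1/2600) - 1328/147 = 1597/2600 - 1328/147 = -3218041/382200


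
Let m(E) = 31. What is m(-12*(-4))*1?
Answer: 31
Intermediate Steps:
m(-12*(-4))*1 = 31*1 = 31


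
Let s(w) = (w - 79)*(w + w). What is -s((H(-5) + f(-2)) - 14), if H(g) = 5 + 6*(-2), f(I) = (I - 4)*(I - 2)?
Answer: 456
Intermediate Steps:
f(I) = (-4 + I)*(-2 + I)
H(g) = -7 (H(g) = 5 - 12 = -7)
s(w) = 2*w*(-79 + w) (s(w) = (-79 + w)*(2*w) = 2*w*(-79 + w))
-s((H(-5) + f(-2)) - 14) = -2*((-7 + (8 + (-2)² - 6*(-2))) - 14)*(-79 + ((-7 + (8 + (-2)² - 6*(-2))) - 14)) = -2*((-7 + (8 + 4 + 12)) - 14)*(-79 + ((-7 + (8 + 4 + 12)) - 14)) = -2*((-7 + 24) - 14)*(-79 + ((-7 + 24) - 14)) = -2*(17 - 14)*(-79 + (17 - 14)) = -2*3*(-79 + 3) = -2*3*(-76) = -1*(-456) = 456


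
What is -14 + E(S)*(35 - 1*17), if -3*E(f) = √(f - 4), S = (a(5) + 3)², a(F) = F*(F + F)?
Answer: -14 - 6*√2805 ≈ -331.77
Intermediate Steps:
a(F) = 2*F² (a(F) = F*(2*F) = 2*F²)
S = 2809 (S = (2*5² + 3)² = (2*25 + 3)² = (50 + 3)² = 53² = 2809)
E(f) = -√(-4 + f)/3 (E(f) = -√(f - 4)/3 = -√(-4 + f)/3)
-14 + E(S)*(35 - 1*17) = -14 + (-√(-4 + 2809)/3)*(35 - 1*17) = -14 + (-√2805/3)*(35 - 17) = -14 - √2805/3*18 = -14 - 6*√2805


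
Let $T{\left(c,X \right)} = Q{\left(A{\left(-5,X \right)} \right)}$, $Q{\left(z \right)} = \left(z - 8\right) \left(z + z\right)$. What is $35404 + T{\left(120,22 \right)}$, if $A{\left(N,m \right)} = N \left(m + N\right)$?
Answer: $51214$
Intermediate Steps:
$A{\left(N,m \right)} = N \left(N + m\right)$
$Q{\left(z \right)} = 2 z \left(-8 + z\right)$ ($Q{\left(z \right)} = \left(-8 + z\right) 2 z = 2 z \left(-8 + z\right)$)
$T{\left(c,X \right)} = 2 \left(17 - 5 X\right) \left(25 - 5 X\right)$ ($T{\left(c,X \right)} = 2 \left(- 5 \left(-5 + X\right)\right) \left(-8 - 5 \left(-5 + X\right)\right) = 2 \left(25 - 5 X\right) \left(-8 - \left(-25 + 5 X\right)\right) = 2 \left(25 - 5 X\right) \left(17 - 5 X\right) = 2 \left(17 - 5 X\right) \left(25 - 5 X\right)$)
$35404 + T{\left(120,22 \right)} = 35404 + 10 \left(-17 + 5 \cdot 22\right) \left(-5 + 22\right) = 35404 + 10 \left(-17 + 110\right) 17 = 35404 + 10 \cdot 93 \cdot 17 = 35404 + 15810 = 51214$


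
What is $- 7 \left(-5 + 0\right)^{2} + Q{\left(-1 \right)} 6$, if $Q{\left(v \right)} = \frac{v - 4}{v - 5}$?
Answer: $-170$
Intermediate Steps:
$Q{\left(v \right)} = \frac{-4 + v}{-5 + v}$
$- 7 \left(-5 + 0\right)^{2} + Q{\left(-1 \right)} 6 = - 7 \left(-5 + 0\right)^{2} + \frac{-4 - 1}{-5 - 1} \cdot 6 = - 7 \left(-5\right)^{2} + \frac{1}{-6} \left(-5\right) 6 = \left(-7\right) 25 + \left(- \frac{1}{6}\right) \left(-5\right) 6 = -175 + \frac{5}{6} \cdot 6 = -175 + 5 = -170$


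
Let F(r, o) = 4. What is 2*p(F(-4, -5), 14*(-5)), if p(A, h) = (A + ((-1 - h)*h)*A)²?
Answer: 746215712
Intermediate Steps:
p(A, h) = (A + A*h*(-1 - h))² (p(A, h) = (A + (h*(-1 - h))*A)² = (A + A*h*(-1 - h))²)
2*p(F(-4, -5), 14*(-5)) = 2*(4²*(-1 + 14*(-5) + (14*(-5))²)²) = 2*(16*(-1 - 70 + (-70)²)²) = 2*(16*(-1 - 70 + 4900)²) = 2*(16*4829²) = 2*(16*23319241) = 2*373107856 = 746215712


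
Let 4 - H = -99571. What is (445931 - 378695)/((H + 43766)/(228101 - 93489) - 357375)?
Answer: -9050772432/48106820159 ≈ -0.18814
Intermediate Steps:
H = 99575 (H = 4 - 1*(-99571) = 4 + 99571 = 99575)
(445931 - 378695)/((H + 43766)/(228101 - 93489) - 357375) = (445931 - 378695)/((99575 + 43766)/(228101 - 93489) - 357375) = 67236/(143341/134612 - 357375) = 67236/(-48106820159/134612) = 67236*(-134612/48106820159) = -9050772432/48106820159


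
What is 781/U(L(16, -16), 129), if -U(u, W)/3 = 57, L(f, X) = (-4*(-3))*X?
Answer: -781/171 ≈ -4.5673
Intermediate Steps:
L(f, X) = 12*X
U(u, W) = -171 (U(u, W) = -3*57 = -171)
781/U(L(16, -16), 129) = 781/(-171) = 781*(-1/171) = -781/171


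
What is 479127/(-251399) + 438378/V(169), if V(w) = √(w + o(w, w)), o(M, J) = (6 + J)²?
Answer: -479127/251399 + 219189*√30794/15397 ≈ 2496.2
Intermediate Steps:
V(w) = √(w + (6 + w)²)
479127/(-251399) + 438378/V(169) = 479127/(-251399) + 438378/(√(169 + (6 + 169)²)) = 479127*(-1/251399) + 438378/(√(169 + 175²)) = -479127/251399 + 438378/(√(169 + 30625)) = -479127/251399 + 438378/(√30794) = -479127/251399 + 438378*(√30794/30794) = -479127/251399 + 219189*√30794/15397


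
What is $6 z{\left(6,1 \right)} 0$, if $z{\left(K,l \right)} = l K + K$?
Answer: $0$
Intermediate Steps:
$z{\left(K,l \right)} = K + K l$ ($z{\left(K,l \right)} = K l + K = K + K l$)
$6 z{\left(6,1 \right)} 0 = 6 \cdot 6 \left(1 + 1\right) 0 = 6 \cdot 6 \cdot 2 \cdot 0 = 6 \cdot 12 \cdot 0 = 72 \cdot 0 = 0$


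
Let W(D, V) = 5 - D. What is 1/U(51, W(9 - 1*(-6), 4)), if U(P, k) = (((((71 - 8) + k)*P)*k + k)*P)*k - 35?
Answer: 1/13790365 ≈ 7.2514e-8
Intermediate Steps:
U(P, k) = -35 + P*k*(k + P*k*(63 + k)) (U(P, k) = ((((63 + k)*P)*k + k)*P)*k - 35 = (((P*(63 + k))*k + k)*P)*k - 35 = ((P*k*(63 + k) + k)*P)*k - 35 = ((k + P*k*(63 + k))*P)*k - 35 = (P*(k + P*k*(63 + k)))*k - 35 = P*k*(k + P*k*(63 + k)) - 35 = -35 + P*k*(k + P*k*(63 + k)))
1/U(51, W(9 - 1*(-6), 4)) = 1/(-35 + 51*(5 - (9 - 1*(-6)))**2 + 51**2*(5 - (9 - 1*(-6)))**3 + 63*51**2*(5 - (9 - 1*(-6)))**2) = 1/(-35 + 51*(5 - (9 + 6))**2 + 2601*(5 - (9 + 6))**3 + 63*2601*(5 - (9 + 6))**2) = 1/(-35 + 51*(5 - 1*15)**2 + 2601*(5 - 1*15)**3 + 63*2601*(5 - 1*15)**2) = 1/(-35 + 51*(5 - 15)**2 + 2601*(5 - 15)**3 + 63*2601*(5 - 15)**2) = 1/(-35 + 51*(-10)**2 + 2601*(-10)**3 + 63*2601*(-10)**2) = 1/(-35 + 51*100 + 2601*(-1000) + 63*2601*100) = 1/(-35 + 5100 - 2601000 + 16386300) = 1/13790365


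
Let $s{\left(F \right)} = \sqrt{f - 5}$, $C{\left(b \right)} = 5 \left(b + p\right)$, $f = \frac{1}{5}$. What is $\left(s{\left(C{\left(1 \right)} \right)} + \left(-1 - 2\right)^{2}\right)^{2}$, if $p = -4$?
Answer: $\frac{381}{5} + \frac{36 i \sqrt{30}}{5} \approx 76.2 + 39.436 i$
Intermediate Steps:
$f = \frac{1}{5} \approx 0.2$
$C{\left(b \right)} = -20 + 5 b$ ($C{\left(b \right)} = 5 \left(b - 4\right) = 5 \left(-4 + b\right) = -20 + 5 b$)
$s{\left(F \right)} = \frac{2 i \sqrt{30}}{5}$ ($s{\left(F \right)} = \sqrt{\frac{1}{5} - 5} = \sqrt{- \frac{24}{5}} = \frac{2 i \sqrt{30}}{5}$)
$\left(s{\left(C{\left(1 \right)} \right)} + \left(-1 - 2\right)^{2}\right)^{2} = \left(\frac{2 i \sqrt{30}}{5} + \left(-1 - 2\right)^{2}\right)^{2} = \left(\frac{2 i \sqrt{30}}{5} + \left(-3\right)^{2}\right)^{2} = \left(\frac{2 i \sqrt{30}}{5} + 9\right)^{2} = \left(9 + \frac{2 i \sqrt{30}}{5}\right)^{2}$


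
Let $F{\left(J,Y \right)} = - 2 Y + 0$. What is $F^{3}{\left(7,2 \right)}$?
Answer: $-64$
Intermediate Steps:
$F{\left(J,Y \right)} = - 2 Y$
$F^{3}{\left(7,2 \right)} = \left(\left(-2\right) 2\right)^{3} = \left(-4\right)^{3} = -64$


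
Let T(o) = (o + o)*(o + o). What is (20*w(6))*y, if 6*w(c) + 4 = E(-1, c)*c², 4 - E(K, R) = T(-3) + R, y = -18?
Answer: 82320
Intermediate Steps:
T(o) = 4*o² (T(o) = (2*o)*(2*o) = 4*o²)
E(K, R) = -32 - R (E(K, R) = 4 - (4*(-3)² + R) = 4 - (4*9 + R) = 4 - (36 + R) = 4 + (-36 - R) = -32 - R)
w(c) = -⅔ + c²*(-32 - c)/6 (w(c) = -⅔ + ((-32 - c)*c²)/6 = -⅔ + (c²*(-32 - c))/6 = -⅔ + c²*(-32 - c)/6)
(20*w(6))*y = (20*(-⅔ + (⅙)*6²*(-32 - 1*6)))*(-18) = (20*(-⅔ + (⅙)*36*(-32 - 6)))*(-18) = (20*(-⅔ + (⅙)*36*(-38)))*(-18) = (20*(-⅔ - 228))*(-18) = (20*(-686/3))*(-18) = -13720/3*(-18) = 82320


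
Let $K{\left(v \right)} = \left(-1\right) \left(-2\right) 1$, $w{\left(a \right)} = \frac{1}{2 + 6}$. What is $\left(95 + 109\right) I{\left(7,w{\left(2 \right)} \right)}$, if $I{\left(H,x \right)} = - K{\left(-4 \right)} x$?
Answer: $-51$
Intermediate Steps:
$w{\left(a \right)} = \frac{1}{8}$
$K{\left(v \right)} = 2$ ($K{\left(v \right)} = 2 \cdot 1 = 2$)
$I{\left(H,x \right)} = - 2 x$ ($I{\left(H,x \right)} = \left(-1\right) 2 x = - 2 x$)
$\left(95 + 109\right) I{\left(7,w{\left(2 \right)} \right)} = \left(95 + 109\right) \left(\left(-2\right) \frac{1}{8}\right) = 204 \left(- \frac{1}{4}\right) = -51$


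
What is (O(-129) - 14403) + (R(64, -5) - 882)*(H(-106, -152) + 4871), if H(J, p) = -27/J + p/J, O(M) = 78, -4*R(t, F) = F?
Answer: -1825720915/424 ≈ -4.3059e+6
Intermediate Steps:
R(t, F) = -F/4
(O(-129) - 14403) + (R(64, -5) - 882)*(H(-106, -152) + 4871) = (78 - 14403) + (-¼*(-5) - 882)*((-27 - 152)/(-106) + 4871) = -14325 + (5/4 - 882)*(-1/106*(-179) + 4871) = -14325 - 3523*(179/106 + 4871)/4 = -14325 - 3523/4*516505/106 = -14325 - 1819647115/424 = -1825720915/424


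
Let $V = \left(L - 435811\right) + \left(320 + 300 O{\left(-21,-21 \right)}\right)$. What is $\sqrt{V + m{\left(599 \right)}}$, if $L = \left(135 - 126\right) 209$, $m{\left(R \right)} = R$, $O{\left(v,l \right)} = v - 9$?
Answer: $i \sqrt{442011} \approx 664.84 i$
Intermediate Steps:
$O{\left(v,l \right)} = -9 + v$
$L = 1881$ ($L = 9 \cdot 209 = 1881$)
$V = -442610$ ($V = \left(1881 - 435811\right) + \left(320 + 300 \left(-9 - 21\right)\right) = -433930 + \left(320 + 300 \left(-30\right)\right) = -433930 + \left(320 - 9000\right) = -433930 - 8680 = -442610$)
$\sqrt{V + m{\left(599 \right)}} = \sqrt{-442610 + 599} = \sqrt{-442011} = i \sqrt{442011}$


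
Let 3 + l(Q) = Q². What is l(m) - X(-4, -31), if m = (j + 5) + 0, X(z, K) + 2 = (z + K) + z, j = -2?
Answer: 47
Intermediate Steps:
X(z, K) = -2 + K + 2*z (X(z, K) = -2 + ((z + K) + z) = -2 + ((K + z) + z) = -2 + (K + 2*z) = -2 + K + 2*z)
m = 3 (m = (-2 + 5) + 0 = 3 + 0 = 3)
l(Q) = -3 + Q²
l(m) - X(-4, -31) = (-3 + 3²) - (-2 - 31 + 2*(-4)) = (-3 + 9) - (-2 - 31 - 8) = 6 - 1*(-41) = 6 + 41 = 47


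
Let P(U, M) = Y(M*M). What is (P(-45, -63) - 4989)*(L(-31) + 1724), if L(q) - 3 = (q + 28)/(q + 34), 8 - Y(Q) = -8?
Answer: -8583398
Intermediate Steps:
Y(Q) = 16 (Y(Q) = 8 - 1*(-8) = 8 + 8 = 16)
P(U, M) = 16
L(q) = 3 + (28 + q)/(34 + q) (L(q) = 3 + (q + 28)/(q + 34) = 3 + (28 + q)/(34 + q))
(P(-45, -63) - 4989)*(L(-31) + 1724) = (16 - 4989)*(2*(65 + 2*(-31))/(34 - 31) + 1724) = -4973*(2*(65 - 62)/3 + 1724) = -4973*(2*(⅓)*3 + 1724) = -4973*(2 + 1724) = -4973*1726 = -8583398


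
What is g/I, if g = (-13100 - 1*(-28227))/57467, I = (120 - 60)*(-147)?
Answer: -2161/72408420 ≈ -2.9845e-5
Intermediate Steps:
I = -8820 (I = 60*(-147) = -8820)
g = 15127/57467 (g = (-13100 + 28227)*(1/57467) = 15127*(1/57467) = 15127/57467 ≈ 0.26323)
g/I = (15127/57467)/(-8820) = (15127/57467)*(-1/8820) = -2161/72408420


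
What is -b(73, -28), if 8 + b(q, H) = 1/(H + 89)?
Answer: 487/61 ≈ 7.9836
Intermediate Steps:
b(q, H) = -8 + 1/(89 + H) (b(q, H) = -8 + 1/(H + 89) = -8 + 1/(89 + H))
-b(73, -28) = -(-711 - 8*(-28))/(89 - 28) = -(-711 + 224)/61 = -(-487)/61 = -1*(-487/61) = 487/61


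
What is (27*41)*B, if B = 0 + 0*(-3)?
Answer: 0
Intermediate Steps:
B = 0 (B = 0 + 0 = 0)
(27*41)*B = (27*41)*0 = 1107*0 = 0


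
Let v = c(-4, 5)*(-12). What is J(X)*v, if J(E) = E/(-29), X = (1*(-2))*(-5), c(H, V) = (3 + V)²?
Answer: 7680/29 ≈ 264.83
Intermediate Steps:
v = -768 (v = (3 + 5)²*(-12) = 8²*(-12) = 64*(-12) = -768)
X = 10 (X = -2*(-5) = 10)
J(E) = -E/29 (J(E) = E*(-1/29) = -E/29)
J(X)*v = -1/29*10*(-768) = -10/29*(-768) = 7680/29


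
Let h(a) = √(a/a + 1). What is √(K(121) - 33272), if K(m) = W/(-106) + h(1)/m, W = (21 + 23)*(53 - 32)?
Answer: √(-11311749614 + 2809*√2)/583 ≈ 182.43*I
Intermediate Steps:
h(a) = √2 (h(a) = √(1 + 1) = √2)
W = 924 (W = 44*21 = 924)
K(m) = -462/53 + √2/m (K(m) = 924/(-106) + √2/m = 924*(-1/106) + √2/m = -462/53 + √2/m)
√(K(121) - 33272) = √((-462/53 + √2/121) - 33272) = √(-1763878/53 + √2/121)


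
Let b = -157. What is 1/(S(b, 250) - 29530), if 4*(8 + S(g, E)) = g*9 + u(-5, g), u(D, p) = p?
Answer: -2/59861 ≈ -3.3411e-5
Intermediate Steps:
S(g, E) = -8 + 5*g/2 (S(g, E) = -8 + (g*9 + g)/4 = -8 + (9*g + g)/4 = -8 + (10*g)/4 = -8 + 5*g/2)
1/(S(b, 250) - 29530) = 1/((-8 + (5/2)*(-157)) - 29530) = 1/((-8 - 785/2) - 29530) = 1/(-801/2 - 29530) = 1/(-59861/2) = -2/59861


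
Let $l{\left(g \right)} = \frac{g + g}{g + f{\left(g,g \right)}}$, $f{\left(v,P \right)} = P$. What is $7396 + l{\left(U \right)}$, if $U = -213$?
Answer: $7397$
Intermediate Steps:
$l{\left(g \right)} = 1$ ($l{\left(g \right)} = \frac{g + g}{g + g} = \frac{2 g}{2 g} = 2 g \frac{1}{2 g} = 1$)
$7396 + l{\left(U \right)} = 7396 + 1 = 7397$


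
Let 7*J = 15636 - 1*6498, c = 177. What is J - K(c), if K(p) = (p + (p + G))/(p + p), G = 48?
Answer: 538673/413 ≈ 1304.3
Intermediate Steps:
K(p) = (48 + 2*p)/(2*p) (K(p) = (p + (p + 48))/(p + p) = (p + (48 + p))/((2*p)) = (48 + 2*p)*(1/(2*p)) = (48 + 2*p)/(2*p))
J = 9138/7 (J = (15636 - 1*6498)/7 = (15636 - 6498)/7 = (1/7)*9138 = 9138/7 ≈ 1305.4)
J - K(c) = 9138/7 - (24 + 177)/177 = 9138/7 - 201/177 = 9138/7 - 1*67/59 = 9138/7 - 67/59 = 538673/413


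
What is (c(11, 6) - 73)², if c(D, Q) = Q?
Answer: 4489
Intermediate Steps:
(c(11, 6) - 73)² = (6 - 73)² = (-67)² = 4489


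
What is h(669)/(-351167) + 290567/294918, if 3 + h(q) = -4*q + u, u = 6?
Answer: 5411887237/5450814174 ≈ 0.99286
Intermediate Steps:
h(q) = 3 - 4*q (h(q) = -3 + (-4*q + 6) = -3 + (6 - 4*q) = 3 - 4*q)
h(669)/(-351167) + 290567/294918 = (3 - 4*669)/(-351167) + 290567/294918 = (3 - 2676)*(-1/351167) + 290567*(1/294918) = -2673*(-1/351167) + 15293/15522 = 2673/351167 + 15293/15522 = 5411887237/5450814174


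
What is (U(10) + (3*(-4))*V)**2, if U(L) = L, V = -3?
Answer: 2116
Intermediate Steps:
(U(10) + (3*(-4))*V)**2 = (10 + (3*(-4))*(-3))**2 = (10 - 12*(-3))**2 = (10 + 36)**2 = 46**2 = 2116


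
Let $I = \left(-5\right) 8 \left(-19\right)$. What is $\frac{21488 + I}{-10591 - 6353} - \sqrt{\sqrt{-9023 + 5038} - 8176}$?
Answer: $- \frac{927}{706} - \sqrt{-8176 + i \sqrt{3985}} \approx -1.6621 - 90.422 i$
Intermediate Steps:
$I = 760$ ($I = \left(-40\right) \left(-19\right) = 760$)
$\frac{21488 + I}{-10591 - 6353} - \sqrt{\sqrt{-9023 + 5038} - 8176} = \frac{21488 + 760}{-10591 - 6353} - \sqrt{\sqrt{-9023 + 5038} - 8176} = \frac{22248}{-16944} - \sqrt{\sqrt{-3985} - 8176} = 22248 \left(- \frac{1}{16944}\right) - \sqrt{i \sqrt{3985} - 8176} = - \frac{927}{706} - \sqrt{-8176 + i \sqrt{3985}}$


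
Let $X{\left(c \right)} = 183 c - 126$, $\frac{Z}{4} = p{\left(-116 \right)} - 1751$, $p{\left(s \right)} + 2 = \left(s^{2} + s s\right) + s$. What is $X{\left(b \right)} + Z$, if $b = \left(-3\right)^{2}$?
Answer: $101693$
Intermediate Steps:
$p{\left(s \right)} = -2 + s + 2 s^{2}$ ($p{\left(s \right)} = -2 + \left(\left(s^{2} + s s\right) + s\right) = -2 + \left(\left(s^{2} + s^{2}\right) + s\right) = -2 + \left(2 s^{2} + s\right) = -2 + \left(s + 2 s^{2}\right) = -2 + s + 2 s^{2}$)
$Z = 100172$ ($Z = 4 \left(\left(-2 - 116 + 2 \left(-116\right)^{2}\right) - 1751\right) = 4 \left(\left(-2 - 116 + 2 \cdot 13456\right) - 1751\right) = 4 \left(\left(-2 - 116 + 26912\right) - 1751\right) = 4 \left(26794 - 1751\right) = 4 \cdot 25043 = 100172$)
$b = 9$
$X{\left(c \right)} = -126 + 183 c$
$X{\left(b \right)} + Z = \left(-126 + 183 \cdot 9\right) + 100172 = \left(-126 + 1647\right) + 100172 = 1521 + 100172 = 101693$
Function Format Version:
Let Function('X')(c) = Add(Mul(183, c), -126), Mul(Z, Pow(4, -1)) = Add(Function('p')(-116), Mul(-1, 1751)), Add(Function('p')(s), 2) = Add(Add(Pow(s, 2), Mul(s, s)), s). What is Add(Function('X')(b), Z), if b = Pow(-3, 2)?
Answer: 101693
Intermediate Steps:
Function('p')(s) = Add(-2, s, Mul(2, Pow(s, 2))) (Function('p')(s) = Add(-2, Add(Add(Pow(s, 2), Mul(s, s)), s)) = Add(-2, Add(Add(Pow(s, 2), Pow(s, 2)), s)) = Add(-2, Add(Mul(2, Pow(s, 2)), s)) = Add(-2, Add(s, Mul(2, Pow(s, 2)))) = Add(-2, s, Mul(2, Pow(s, 2))))
Z = 100172 (Z = Mul(4, Add(Add(-2, -116, Mul(2, Pow(-116, 2))), Mul(-1, 1751))) = Mul(4, Add(Add(-2, -116, Mul(2, 13456)), -1751)) = Mul(4, Add(Add(-2, -116, 26912), -1751)) = Mul(4, Add(26794, -1751)) = Mul(4, 25043) = 100172)
b = 9
Function('X')(c) = Add(-126, Mul(183, c))
Add(Function('X')(b), Z) = Add(Add(-126, Mul(183, 9)), 100172) = Add(Add(-126, 1647), 100172) = Add(1521, 100172) = 101693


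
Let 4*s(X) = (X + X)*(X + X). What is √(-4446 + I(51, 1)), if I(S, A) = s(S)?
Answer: 3*I*√205 ≈ 42.953*I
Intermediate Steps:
s(X) = X² (s(X) = ((X + X)*(X + X))/4 = ((2*X)*(2*X))/4 = (4*X²)/4 = X²)
I(S, A) = S²
√(-4446 + I(51, 1)) = √(-4446 + 51²) = √(-4446 + 2601) = √(-1845) = 3*I*√205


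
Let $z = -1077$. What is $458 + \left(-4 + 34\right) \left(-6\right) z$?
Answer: $194318$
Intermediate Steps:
$458 + \left(-4 + 34\right) \left(-6\right) z = 458 + \left(-4 + 34\right) \left(-6\right) \left(-1077\right) = 458 + 30 \left(-6\right) \left(-1077\right) = 458 - -193860 = 458 + 193860 = 194318$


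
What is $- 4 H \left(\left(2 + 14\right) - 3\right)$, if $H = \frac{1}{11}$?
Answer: $- \frac{52}{11} \approx -4.7273$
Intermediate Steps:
$H = \frac{1}{11} \approx 0.090909$
$- 4 H \left(\left(2 + 14\right) - 3\right) = \left(-4\right) \frac{1}{11} \left(\left(2 + 14\right) - 3\right) = - \frac{4 \left(16 - 3\right)}{11} = \left(- \frac{4}{11}\right) 13 = - \frac{52}{11}$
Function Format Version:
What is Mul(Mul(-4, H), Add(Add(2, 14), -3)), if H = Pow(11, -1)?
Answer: Rational(-52, 11) ≈ -4.7273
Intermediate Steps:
H = Rational(1, 11) ≈ 0.090909
Mul(Mul(-4, H), Add(Add(2, 14), -3)) = Mul(Mul(-4, Rational(1, 11)), Add(Add(2, 14), -3)) = Mul(Rational(-4, 11), Add(16, -3)) = Mul(Rational(-4, 11), 13) = Rational(-52, 11)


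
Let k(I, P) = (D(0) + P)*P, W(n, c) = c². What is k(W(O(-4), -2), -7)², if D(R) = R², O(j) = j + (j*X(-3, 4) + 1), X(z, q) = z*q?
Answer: 2401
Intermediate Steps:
X(z, q) = q*z
O(j) = 1 - 11*j (O(j) = j + (j*(4*(-3)) + 1) = j + (j*(-12) + 1) = j + (-12*j + 1) = j + (1 - 12*j) = 1 - 11*j)
k(I, P) = P² (k(I, P) = (0² + P)*P = (0 + P)*P = P*P = P²)
k(W(O(-4), -2), -7)² = ((-7)²)² = 49² = 2401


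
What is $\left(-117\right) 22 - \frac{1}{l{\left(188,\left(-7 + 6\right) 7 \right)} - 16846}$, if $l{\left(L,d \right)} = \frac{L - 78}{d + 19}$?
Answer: $- \frac{260028048}{101021} \approx -2574.0$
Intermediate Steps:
$l{\left(L,d \right)} = \frac{-78 + L}{19 + d}$
$\left(-117\right) 22 - \frac{1}{l{\left(188,\left(-7 + 6\right) 7 \right)} - 16846} = \left(-117\right) 22 - \frac{1}{\frac{-78 + 188}{19 + \left(-7 + 6\right) 7} - 16846} = -2574 - \frac{1}{\frac{1}{19 - 7} \cdot 110 - 16846} = -2574 - \frac{1}{\frac{1}{12} \cdot 110 - 16846} = -2574 - \frac{1}{\frac{55}{6} - 16846} = -2574 - \frac{1}{- \frac{101021}{6}} = -2574 - - \frac{6}{101021} = -2574 + \frac{6}{101021} = - \frac{260028048}{101021}$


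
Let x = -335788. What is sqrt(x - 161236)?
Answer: 8*I*sqrt(7766) ≈ 705.0*I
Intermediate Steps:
sqrt(x - 161236) = sqrt(-335788 - 161236) = sqrt(-497024) = 8*I*sqrt(7766)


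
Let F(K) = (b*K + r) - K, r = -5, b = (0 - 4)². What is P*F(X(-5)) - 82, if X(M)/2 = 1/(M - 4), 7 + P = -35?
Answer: 268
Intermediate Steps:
P = -42 (P = -7 - 35 = -42)
b = 16 (b = (-4)² = 16)
X(M) = 2/(-4 + M) (X(M) = 2/(M - 4) = 2/(-4 + M))
F(K) = -5 + 15*K (F(K) = (16*K - 5) - K = (-5 + 16*K) - K = -5 + 15*K)
P*F(X(-5)) - 82 = -42*(-5 + 15*(2/(-4 - 5))) - 82 = -42*(-5 + 15*(2/(-9))) - 82 = -42*(-5 + 15*(2*(-⅑))) - 82 = -42*(-5 + 15*(-2/9)) - 82 = -42*(-5 - 10/3) - 82 = -42*(-25/3) - 82 = 350 - 82 = 268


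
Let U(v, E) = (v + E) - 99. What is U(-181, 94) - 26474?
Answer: -26660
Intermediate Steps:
U(v, E) = -99 + E + v (U(v, E) = (E + v) - 99 = -99 + E + v)
U(-181, 94) - 26474 = (-99 + 94 - 181) - 26474 = -186 - 26474 = -26660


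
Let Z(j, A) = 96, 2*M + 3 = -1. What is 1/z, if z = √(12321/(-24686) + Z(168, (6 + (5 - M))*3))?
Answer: √58198109010/2357535 ≈ 0.10233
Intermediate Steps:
M = -2 (M = -3/2 + (½)*(-1) = -3/2 - ½ = -2)
z = √58198109010/24686 (z = √(12321/(-24686) + 96) = √(12321*(-1/24686) + 96) = √(-12321/24686 + 96) = √(2357535/24686) = √58198109010/24686 ≈ 9.7725)
1/z = 1/(√58198109010/24686) = √58198109010/2357535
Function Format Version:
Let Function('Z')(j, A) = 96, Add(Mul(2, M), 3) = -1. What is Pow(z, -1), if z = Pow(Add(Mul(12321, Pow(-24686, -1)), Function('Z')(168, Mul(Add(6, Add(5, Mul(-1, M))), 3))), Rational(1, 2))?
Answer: Mul(Rational(1, 2357535), Pow(58198109010, Rational(1, 2))) ≈ 0.10233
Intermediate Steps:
M = -2 (M = Add(Rational(-3, 2), Mul(Rational(1, 2), -1)) = Add(Rational(-3, 2), Rational(-1, 2)) = -2)
z = Mul(Rational(1, 24686), Pow(58198109010, Rational(1, 2))) (z = Pow(Add(Mul(12321, Pow(-24686, -1)), 96), Rational(1, 2)) = Pow(Add(Mul(12321, Rational(-1, 24686)), 96), Rational(1, 2)) = Pow(Add(Rational(-12321, 24686), 96), Rational(1, 2)) = Pow(Rational(2357535, 24686), Rational(1, 2)) = Mul(Rational(1, 24686), Pow(58198109010, Rational(1, 2))) ≈ 9.7725)
Pow(z, -1) = Pow(Mul(Rational(1, 24686), Pow(58198109010, Rational(1, 2))), -1) = Mul(Rational(1, 2357535), Pow(58198109010, Rational(1, 2)))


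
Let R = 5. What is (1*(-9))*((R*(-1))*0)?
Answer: 0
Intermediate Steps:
(1*(-9))*((R*(-1))*0) = (1*(-9))*((5*(-1))*0) = -(-45)*0 = -9*0 = 0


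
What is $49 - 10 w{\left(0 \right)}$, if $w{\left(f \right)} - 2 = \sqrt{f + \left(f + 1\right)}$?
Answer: $19$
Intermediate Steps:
$w{\left(f \right)} = 2 + \sqrt{1 + 2 f}$ ($w{\left(f \right)} = 2 + \sqrt{f + \left(f + 1\right)} = 2 + \sqrt{f + \left(1 + f\right)} = 2 + \sqrt{1 + 2 f}$)
$49 - 10 w{\left(0 \right)} = 49 - 10 \left(2 + \sqrt{1 + 2 \cdot 0}\right) = 49 - 10 \left(2 + \sqrt{1 + 0}\right) = 49 - 10 \left(2 + \sqrt{1}\right) = 49 - 10 \left(2 + 1\right) = 49 - 30 = 19$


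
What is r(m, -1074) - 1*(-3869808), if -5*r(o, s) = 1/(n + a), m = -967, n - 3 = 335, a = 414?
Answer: 14550478079/3760 ≈ 3.8698e+6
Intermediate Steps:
n = 338 (n = 3 + 335 = 338)
r(o, s) = -1/3760 (r(o, s) = -1/(5*(338 + 414)) = -⅕/752 = -⅕*1/752 = -1/3760)
r(m, -1074) - 1*(-3869808) = -1/3760 - 1*(-3869808) = -1/3760 + 3869808 = 14550478079/3760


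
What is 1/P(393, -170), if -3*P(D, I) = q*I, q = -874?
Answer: -3/148580 ≈ -2.0191e-5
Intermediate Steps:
P(D, I) = 874*I/3 (P(D, I) = -(-874)*I/3 = 874*I/3)
1/P(393, -170) = 1/((874/3)*(-170)) = 1/(-148580/3) = -3/148580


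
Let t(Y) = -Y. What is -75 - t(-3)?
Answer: -78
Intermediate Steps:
-75 - t(-3) = -75 - (-1)*(-3) = -75 - 1*3 = -75 - 3 = -78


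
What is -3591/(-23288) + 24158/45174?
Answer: 362405669/526006056 ≈ 0.68898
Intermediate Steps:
-3591/(-23288) + 24158/45174 = -3591*(-1/23288) + 24158*(1/45174) = 3591/23288 + 12079/22587 = 362405669/526006056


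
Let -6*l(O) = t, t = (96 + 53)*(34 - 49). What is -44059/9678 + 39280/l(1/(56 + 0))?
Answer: 145495945/1442022 ≈ 100.90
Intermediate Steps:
t = -2235 (t = 149*(-15) = -2235)
l(O) = 745/2 (l(O) = -1/6*(-2235) = 745/2)
-44059/9678 + 39280/l(1/(56 + 0)) = -44059/9678 + 39280/(745/2) = -44059*1/9678 + 39280*(2/745) = -44059/9678 + 15712/149 = 145495945/1442022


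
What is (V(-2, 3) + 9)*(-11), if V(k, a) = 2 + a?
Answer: -154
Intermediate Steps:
(V(-2, 3) + 9)*(-11) = ((2 + 3) + 9)*(-11) = (5 + 9)*(-11) = 14*(-11) = -154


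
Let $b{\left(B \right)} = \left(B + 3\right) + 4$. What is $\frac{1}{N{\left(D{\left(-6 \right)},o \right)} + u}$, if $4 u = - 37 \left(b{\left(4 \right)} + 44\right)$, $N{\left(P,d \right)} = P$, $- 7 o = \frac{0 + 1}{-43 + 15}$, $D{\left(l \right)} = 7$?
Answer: $- \frac{4}{2007} \approx -0.001993$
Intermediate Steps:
$b{\left(B \right)} = 7 + B$ ($b{\left(B \right)} = \left(3 + B\right) + 4 = 7 + B$)
$o = \frac{1}{196}$ ($o = - \frac{\left(0 + 1\right) \frac{1}{-43 + 15}}{7} = - \frac{1 \frac{1}{-28}}{7} = - \frac{1 \left(- \frac{1}{28}\right)}{7} = \left(- \frac{1}{7}\right) \left(- \frac{1}{28}\right) = \frac{1}{196} \approx 0.005102$)
$u = - \frac{2035}{4}$ ($u = \frac{\left(-37\right) \left(\left(7 + 4\right) + 44\right)}{4} = \frac{\left(-37\right) \left(11 + 44\right)}{4} = \frac{\left(-37\right) 55}{4} = \frac{1}{4} \left(-2035\right) = - \frac{2035}{4} \approx -508.75$)
$\frac{1}{N{\left(D{\left(-6 \right)},o \right)} + u} = \frac{1}{7 - \frac{2035}{4}} = \frac{1}{- \frac{2007}{4}} = - \frac{4}{2007}$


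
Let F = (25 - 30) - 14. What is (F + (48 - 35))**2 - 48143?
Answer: -48107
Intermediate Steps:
F = -19 (F = -5 - 14 = -19)
(F + (48 - 35))**2 - 48143 = (-19 + (48 - 35))**2 - 48143 = (-19 + 13)**2 - 48143 = (-6)**2 - 48143 = 36 - 48143 = -48107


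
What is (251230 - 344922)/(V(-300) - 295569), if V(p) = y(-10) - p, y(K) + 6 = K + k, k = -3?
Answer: 23423/73822 ≈ 0.31729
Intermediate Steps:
y(K) = -9 + K (y(K) = -6 + (K - 3) = -6 + (-3 + K) = -9 + K)
V(p) = -19 - p (V(p) = (-9 - 10) - p = -19 - p)
(251230 - 344922)/(V(-300) - 295569) = (251230 - 344922)/((-19 - 1*(-300)) - 295569) = -93692/((-19 + 300) - 295569) = -93692/(281 - 295569) = -93692/(-295288) = -93692*(-1/295288) = 23423/73822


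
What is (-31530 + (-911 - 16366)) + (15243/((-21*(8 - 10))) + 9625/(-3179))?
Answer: -196016963/4046 ≈ -48447.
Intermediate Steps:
(-31530 + (-911 - 16366)) + (15243/((-21*(8 - 10))) + 9625/(-3179)) = (-31530 - 17277) + (15243/((-21*(-2))) + 9625*(-1/3179)) = -48807 + (15243/42 - 875/289) = -48807 + (15243*(1/42) - 875/289) = -48807 + (5081/14 - 875/289) = -48807 + 1456159/4046 = -196016963/4046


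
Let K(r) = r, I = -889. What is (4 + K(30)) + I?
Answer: -855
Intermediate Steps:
(4 + K(30)) + I = (4 + 30) - 889 = 34 - 889 = -855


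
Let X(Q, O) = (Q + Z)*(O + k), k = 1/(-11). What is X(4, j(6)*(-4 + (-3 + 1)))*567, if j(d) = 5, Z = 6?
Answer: -1876770/11 ≈ -1.7062e+5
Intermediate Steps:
k = -1/11 ≈ -0.090909
X(Q, O) = (6 + Q)*(-1/11 + O) (X(Q, O) = (Q + 6)*(O - 1/11) = (6 + Q)*(-1/11 + O))
X(4, j(6)*(-4 + (-3 + 1)))*567 = (-6/11 + 6*(5*(-4 + (-3 + 1))) - 1/11*4 + (5*(-4 + (-3 + 1)))*4)*567 = (-6/11 + 6*(5*(-4 - 2)) - 4/11 + (5*(-4 - 2))*4)*567 = (-6/11 + 6*(5*(-6)) - 4/11 + (5*(-6))*4)*567 = (-6/11 + 6*(-30) - 4/11 - 30*4)*567 = (-6/11 - 180 - 4/11 - 120)*567 = -3310/11*567 = -1876770/11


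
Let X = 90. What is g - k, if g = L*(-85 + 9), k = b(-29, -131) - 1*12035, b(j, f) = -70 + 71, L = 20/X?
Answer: 108154/9 ≈ 12017.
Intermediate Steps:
L = 2/9 (L = 20/90 = 20*(1/90) = 2/9 ≈ 0.22222)
b(j, f) = 1
k = -12034 (k = 1 - 1*12035 = 1 - 12035 = -12034)
g = -152/9 (g = 2*(-85 + 9)/9 = (2/9)*(-76) = -152/9 ≈ -16.889)
g - k = -152/9 - 1*(-12034) = -152/9 + 12034 = 108154/9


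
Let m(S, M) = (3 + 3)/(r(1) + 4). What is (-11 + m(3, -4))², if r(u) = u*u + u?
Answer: 100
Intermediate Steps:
r(u) = u + u² (r(u) = u² + u = u + u²)
m(S, M) = 1 (m(S, M) = (3 + 3)/(1*(1 + 1) + 4) = 6/(1*2 + 4) = 6/(2 + 4) = 6/6 = 6*(⅙) = 1)
(-11 + m(3, -4))² = (-11 + 1)² = (-10)² = 100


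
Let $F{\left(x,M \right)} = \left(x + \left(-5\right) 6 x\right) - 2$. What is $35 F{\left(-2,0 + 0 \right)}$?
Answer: $1960$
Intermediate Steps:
$F{\left(x,M \right)} = -2 - 29 x$ ($F{\left(x,M \right)} = \left(x - 30 x\right) - 2 = - 29 x - 2 = -2 - 29 x$)
$35 F{\left(-2,0 + 0 \right)} = 35 \left(-2 - -58\right) = 35 \left(-2 + 58\right) = 35 \cdot 56 = 1960$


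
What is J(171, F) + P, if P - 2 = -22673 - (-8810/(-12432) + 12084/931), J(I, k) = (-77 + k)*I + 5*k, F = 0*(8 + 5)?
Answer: -1559978659/43512 ≈ -35852.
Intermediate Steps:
F = 0 (F = 0*13 = 0)
J(I, k) = 5*k + I*(-77 + k) (J(I, k) = I*(-77 + k) + 5*k = 5*k + I*(-77 + k))
P = -987056155/43512 (P = 2 + (-22673 - (-8810/(-12432) + 12084/931)) = 2 + (-22673 - (-8810*(-1/12432) + 12084*(1/931))) = 2 + (-22673 - (4405/6216 + 636/49)) = 2 + (-22673 - 1*595603/43512) = 2 + (-22673 - 595603/43512) = 2 - 987143179/43512 = -987056155/43512 ≈ -22685.)
J(171, F) + P = (-77*171 + 5*0 + 171*0) - 987056155/43512 = (-13167 + 0 + 0) - 987056155/43512 = -13167 - 987056155/43512 = -1559978659/43512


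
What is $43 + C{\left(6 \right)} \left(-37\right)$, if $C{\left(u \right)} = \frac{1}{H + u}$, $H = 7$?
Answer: $\frac{522}{13} \approx 40.154$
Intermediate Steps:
$C{\left(u \right)} = \frac{1}{7 + u}$
$43 + C{\left(6 \right)} \left(-37\right) = 43 + \frac{1}{7 + 6} \left(-37\right) = 43 + \frac{1}{13} \left(-37\right) = 43 - \frac{37}{13} = \frac{522}{13}$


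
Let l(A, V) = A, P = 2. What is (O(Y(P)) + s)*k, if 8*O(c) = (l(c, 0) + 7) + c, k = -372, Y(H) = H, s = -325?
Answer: 240777/2 ≈ 1.2039e+5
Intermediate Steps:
O(c) = 7/8 + c/4 (O(c) = ((c + 7) + c)/8 = ((7 + c) + c)/8 = (7 + 2*c)/8 = 7/8 + c/4)
(O(Y(P)) + s)*k = ((7/8 + (1/4)*2) - 325)*(-372) = ((7/8 + 1/2) - 325)*(-372) = (11/8 - 325)*(-372) = -2589/8*(-372) = 240777/2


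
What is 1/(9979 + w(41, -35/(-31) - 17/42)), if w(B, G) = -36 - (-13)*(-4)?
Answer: 1/9891 ≈ 0.00010110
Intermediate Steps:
w(B, G) = -88 (w(B, G) = -36 - 1*52 = -36 - 52 = -88)
1/(9979 + w(41, -35/(-31) - 17/42)) = 1/(9979 - 88) = 1/9891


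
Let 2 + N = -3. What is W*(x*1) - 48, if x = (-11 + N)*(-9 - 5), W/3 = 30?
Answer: 20112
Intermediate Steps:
W = 90 (W = 3*30 = 90)
N = -5 (N = -2 - 3 = -5)
x = 224 (x = (-11 - 5)*(-9 - 5) = -16*(-14) = 224)
W*(x*1) - 48 = 90*(224*1) - 48 = 90*224 - 48 = 20160 - 48 = 20112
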